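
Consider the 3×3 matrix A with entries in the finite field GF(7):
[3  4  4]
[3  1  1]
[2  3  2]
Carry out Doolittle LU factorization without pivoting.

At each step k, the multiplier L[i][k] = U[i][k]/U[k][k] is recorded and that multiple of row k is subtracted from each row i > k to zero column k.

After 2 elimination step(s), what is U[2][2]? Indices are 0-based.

Step 1: pivot at (0,0) is 3.
  row1 ← row1 − (1)·row0  ⇒  L[1][0]=1, U row1=(0, 4, 4)
  row2 ← row2 − (3)·row0  ⇒  L[2][0]=3, U row2=(0, 5, 4)
Step 2: pivot at (1,1) is 4.
  row2 ← row2 − (3)·row1  ⇒  L[2][1]=3, U row2=(0, 0, 6)

U[2][2] = 6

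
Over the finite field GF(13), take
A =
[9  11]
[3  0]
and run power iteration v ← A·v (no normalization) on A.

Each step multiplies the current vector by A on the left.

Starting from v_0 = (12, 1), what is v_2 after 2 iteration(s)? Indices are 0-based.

v_2 = (11, 6)

v_0 = (12, 1).
v_1 = A·v_0 = (2, 10).
v_2 = A·v_1 = (11, 6).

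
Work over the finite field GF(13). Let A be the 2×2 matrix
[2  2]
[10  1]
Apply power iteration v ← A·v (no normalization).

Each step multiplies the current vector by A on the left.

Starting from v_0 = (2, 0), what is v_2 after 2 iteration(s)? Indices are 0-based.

v_0 = (2, 0).
v_1 = A·v_0 = (4, 7).
v_2 = A·v_1 = (9, 8).

v_2 = (9, 8)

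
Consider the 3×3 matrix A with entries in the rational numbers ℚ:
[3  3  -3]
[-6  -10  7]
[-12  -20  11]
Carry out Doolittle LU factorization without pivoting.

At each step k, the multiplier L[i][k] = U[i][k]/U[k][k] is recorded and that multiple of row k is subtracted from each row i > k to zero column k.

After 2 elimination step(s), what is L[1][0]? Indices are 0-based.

L[1][0] = -2

k=0: U[0][0]=3
  eliminate (1,0): mult=-2, new row 1: (0, -4, 1); set L[1][0]=-2
  eliminate (2,0): mult=-4, new row 2: (0, -8, -1); set L[2][0]=-4
k=1: U[1][1]=-4
  eliminate (2,1): mult=2, new row 2: (0, 0, -3); set L[2][1]=2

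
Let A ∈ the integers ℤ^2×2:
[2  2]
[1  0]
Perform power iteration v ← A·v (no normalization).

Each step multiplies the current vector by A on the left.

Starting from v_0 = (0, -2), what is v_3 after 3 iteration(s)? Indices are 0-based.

v_3 = (-24, -8)

v_0 = (0, -2).
v_1 = A·v_0 = (-4, 0).
v_2 = A·v_1 = (-8, -4).
v_3 = A·v_2 = (-24, -8).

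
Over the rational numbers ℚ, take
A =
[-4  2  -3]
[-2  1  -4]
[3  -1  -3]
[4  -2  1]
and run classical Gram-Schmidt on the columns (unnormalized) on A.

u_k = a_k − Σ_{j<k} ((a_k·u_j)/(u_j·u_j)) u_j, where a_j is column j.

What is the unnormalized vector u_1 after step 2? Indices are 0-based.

Step 1: u_0 = a_0 = (-4, -2, 3, 4).
Step 2: u_1 = a_1 − (-7/15)·u_0 = (2/15, 1/15, 2/5, -2/15).

u_1 = (2/15, 1/15, 2/5, -2/15)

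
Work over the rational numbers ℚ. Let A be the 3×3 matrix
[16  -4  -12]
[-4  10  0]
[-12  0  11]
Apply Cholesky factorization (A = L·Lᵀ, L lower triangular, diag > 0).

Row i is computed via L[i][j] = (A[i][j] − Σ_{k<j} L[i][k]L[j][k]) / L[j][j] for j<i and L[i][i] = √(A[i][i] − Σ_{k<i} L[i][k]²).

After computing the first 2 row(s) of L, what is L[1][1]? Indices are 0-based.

Step 1: L[0][0] = √(16) = 4.
  L[1][0] = (-4) / L[0][0] = -1.
Step 2: L[1][1] = √(9) = 3.

L[1][1] = 3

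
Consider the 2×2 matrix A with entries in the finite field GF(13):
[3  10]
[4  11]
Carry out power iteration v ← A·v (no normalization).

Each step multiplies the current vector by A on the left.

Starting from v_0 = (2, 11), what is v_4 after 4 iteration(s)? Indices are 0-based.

v_4 = (6, 3)

v_0 = (2, 11).
v_1 = A·v_0 = (12, 12).
v_2 = A·v_1 = (0, 11).
v_3 = A·v_2 = (6, 4).
v_4 = A·v_3 = (6, 3).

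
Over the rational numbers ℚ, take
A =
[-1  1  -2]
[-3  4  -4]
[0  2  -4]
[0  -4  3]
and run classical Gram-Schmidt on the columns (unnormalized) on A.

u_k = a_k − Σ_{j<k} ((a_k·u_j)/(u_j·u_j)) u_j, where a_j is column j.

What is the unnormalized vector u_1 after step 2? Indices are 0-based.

u_1 = (-3/10, 1/10, 2, -4)

Step 1: u_0 = a_0 = (-1, -3, 0, 0).
Step 2: u_1 = a_1 − (-13/10)·u_0 = (-3/10, 1/10, 2, -4).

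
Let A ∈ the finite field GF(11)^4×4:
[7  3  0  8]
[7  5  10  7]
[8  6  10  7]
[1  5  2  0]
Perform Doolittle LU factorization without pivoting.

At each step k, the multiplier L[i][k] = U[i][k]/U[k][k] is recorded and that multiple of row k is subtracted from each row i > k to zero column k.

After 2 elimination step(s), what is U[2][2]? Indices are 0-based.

Step 1: pivot at (0,0) is 7.
  row1 ← row1 − (1)·row0  ⇒  L[1][0]=1, U row1=(0, 2, 10, 10)
  row2 ← row2 − (9)·row0  ⇒  L[2][0]=9, U row2=(0, 1, 10, 1)
  row3 ← row3 − (8)·row0  ⇒  L[3][0]=8, U row3=(0, 3, 2, 2)
Step 2: pivot at (1,1) is 2.
  row2 ← row2 − (6)·row1  ⇒  L[2][1]=6, U row2=(0, 0, 5, 7)
  row3 ← row3 − (7)·row1  ⇒  L[3][1]=7, U row3=(0, 0, 9, 9)

U[2][2] = 5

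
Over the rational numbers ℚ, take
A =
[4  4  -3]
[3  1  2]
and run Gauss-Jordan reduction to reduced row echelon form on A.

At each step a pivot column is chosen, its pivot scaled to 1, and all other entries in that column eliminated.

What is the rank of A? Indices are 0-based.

pivot(0,0)=4: scale R0 → (1, 1, -3/4)
  clear (1,0): R1 −= (3)R0 → (0, -2, 17/4)
pivot(1,1)=-2: scale R1 → (0, 1, -17/8)
  clear (0,1): R0 −= (1)R1 → (1, 0, 11/8)

rank = 2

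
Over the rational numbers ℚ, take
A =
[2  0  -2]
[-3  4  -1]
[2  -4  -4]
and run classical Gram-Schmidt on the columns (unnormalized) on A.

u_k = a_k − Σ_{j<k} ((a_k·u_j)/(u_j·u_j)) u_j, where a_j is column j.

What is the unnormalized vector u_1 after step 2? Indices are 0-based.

u_1 = (40/17, 8/17, -28/17)

Step 1: u_0 = a_0 = (2, -3, 2).
Step 2: u_1 = a_1 − (-20/17)·u_0 = (40/17, 8/17, -28/17).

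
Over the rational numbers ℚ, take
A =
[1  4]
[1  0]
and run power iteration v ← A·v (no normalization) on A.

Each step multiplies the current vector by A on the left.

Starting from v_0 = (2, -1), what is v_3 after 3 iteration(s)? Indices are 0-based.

v_0 = (2, -1).
v_1 = A·v_0 = (-2, 2).
v_2 = A·v_1 = (6, -2).
v_3 = A·v_2 = (-2, 6).

v_3 = (-2, 6)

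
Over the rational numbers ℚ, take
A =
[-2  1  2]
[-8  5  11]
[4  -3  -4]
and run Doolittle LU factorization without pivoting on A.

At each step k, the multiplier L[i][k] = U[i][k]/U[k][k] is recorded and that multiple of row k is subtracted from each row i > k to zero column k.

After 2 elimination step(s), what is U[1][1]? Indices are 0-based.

[col 0] pivot -2
  R1 -= 4*R0 → (0, 1, 3)  (L[1][0] := 4)
  R2 -= -2*R0 → (0, -1, 0)  (L[2][0] := -2)
[col 1] pivot 1
  R2 -= -1*R1 → (0, 0, 3)  (L[2][1] := -1)

U[1][1] = 1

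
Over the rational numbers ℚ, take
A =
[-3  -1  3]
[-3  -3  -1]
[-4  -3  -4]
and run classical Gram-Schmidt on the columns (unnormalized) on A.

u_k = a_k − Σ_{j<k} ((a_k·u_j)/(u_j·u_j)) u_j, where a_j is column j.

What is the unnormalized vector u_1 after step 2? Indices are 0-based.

Step 1: u_0 = a_0 = (-3, -3, -4).
Step 2: u_1 = a_1 − (12/17)·u_0 = (19/17, -15/17, -3/17).

u_1 = (19/17, -15/17, -3/17)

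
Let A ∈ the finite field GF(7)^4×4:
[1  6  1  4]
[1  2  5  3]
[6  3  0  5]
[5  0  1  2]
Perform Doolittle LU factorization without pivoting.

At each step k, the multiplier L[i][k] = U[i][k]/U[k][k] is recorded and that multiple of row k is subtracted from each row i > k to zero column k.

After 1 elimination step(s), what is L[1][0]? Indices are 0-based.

L[1][0] = 1

[col 0] pivot 1
  R1 -= 1*R0 → (0, 3, 4, 6)  (L[1][0] := 1)
  R2 -= 6*R0 → (0, 2, 1, 2)  (L[2][0] := 6)
  R3 -= 5*R0 → (0, 5, 3, 3)  (L[3][0] := 5)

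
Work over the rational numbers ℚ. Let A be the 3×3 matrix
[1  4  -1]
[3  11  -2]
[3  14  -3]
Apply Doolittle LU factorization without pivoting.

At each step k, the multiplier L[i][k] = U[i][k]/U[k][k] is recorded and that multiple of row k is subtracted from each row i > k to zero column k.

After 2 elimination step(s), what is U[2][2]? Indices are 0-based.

U[2][2] = 2

Step 1: pivot at (0,0) is 1.
  row1 ← row1 − (3)·row0  ⇒  L[1][0]=3, U row1=(0, -1, 1)
  row2 ← row2 − (3)·row0  ⇒  L[2][0]=3, U row2=(0, 2, 0)
Step 2: pivot at (1,1) is -1.
  row2 ← row2 − (-2)·row1  ⇒  L[2][1]=-2, U row2=(0, 0, 2)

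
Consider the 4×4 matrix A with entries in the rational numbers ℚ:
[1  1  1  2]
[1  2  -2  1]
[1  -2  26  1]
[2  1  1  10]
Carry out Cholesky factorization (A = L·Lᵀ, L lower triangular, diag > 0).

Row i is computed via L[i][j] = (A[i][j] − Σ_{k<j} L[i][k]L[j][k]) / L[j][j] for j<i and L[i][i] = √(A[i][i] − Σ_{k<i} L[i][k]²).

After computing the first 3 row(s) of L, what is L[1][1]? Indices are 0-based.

L[1][1] = 1

Step 1: L[0][0] = √(1) = 1.
  L[1][0] = (1) / L[0][0] = 1.
Step 2: L[1][1] = √(1) = 1.
  L[2][0] = (1) / L[0][0] = 1.
  L[2][1] = (-3) / L[1][1] = -3.
Step 3: L[2][2] = √(16) = 4.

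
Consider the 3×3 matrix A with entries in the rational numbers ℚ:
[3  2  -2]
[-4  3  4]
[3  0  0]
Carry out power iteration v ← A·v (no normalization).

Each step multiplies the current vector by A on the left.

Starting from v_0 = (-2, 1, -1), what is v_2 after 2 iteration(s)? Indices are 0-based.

v_2 = (20, 5, -6)

v_0 = (-2, 1, -1).
v_1 = A·v_0 = (-2, 7, -6).
v_2 = A·v_1 = (20, 5, -6).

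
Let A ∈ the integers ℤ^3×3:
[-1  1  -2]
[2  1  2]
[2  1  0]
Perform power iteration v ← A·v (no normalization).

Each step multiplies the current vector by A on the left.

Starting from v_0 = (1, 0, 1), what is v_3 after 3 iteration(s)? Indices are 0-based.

v_0 = (1, 0, 1).
v_1 = A·v_0 = (-3, 4, 2).
v_2 = A·v_1 = (3, 2, -2).
v_3 = A·v_2 = (3, 4, 8).

v_3 = (3, 4, 8)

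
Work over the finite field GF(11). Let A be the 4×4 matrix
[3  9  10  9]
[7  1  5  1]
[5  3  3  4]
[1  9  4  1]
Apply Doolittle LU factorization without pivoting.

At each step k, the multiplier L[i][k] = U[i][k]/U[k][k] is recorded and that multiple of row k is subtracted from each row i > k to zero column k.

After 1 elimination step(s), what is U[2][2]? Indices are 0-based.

U[2][2] = 1

Step 1: pivot at (0,0) is 3.
  row1 ← row1 − (6)·row0  ⇒  L[1][0]=6, U row1=(0, 2, 0, 2)
  row2 ← row2 − (9)·row0  ⇒  L[2][0]=9, U row2=(0, 10, 1, 0)
  row3 ← row3 − (4)·row0  ⇒  L[3][0]=4, U row3=(0, 6, 8, 9)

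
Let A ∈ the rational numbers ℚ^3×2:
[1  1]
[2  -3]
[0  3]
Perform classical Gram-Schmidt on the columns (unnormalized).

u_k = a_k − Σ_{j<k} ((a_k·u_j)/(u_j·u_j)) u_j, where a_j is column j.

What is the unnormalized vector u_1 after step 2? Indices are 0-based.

u_1 = (2, -1, 3)

Step 1: u_0 = a_0 = (1, 2, 0).
Step 2: u_1 = a_1 − (-1)·u_0 = (2, -1, 3).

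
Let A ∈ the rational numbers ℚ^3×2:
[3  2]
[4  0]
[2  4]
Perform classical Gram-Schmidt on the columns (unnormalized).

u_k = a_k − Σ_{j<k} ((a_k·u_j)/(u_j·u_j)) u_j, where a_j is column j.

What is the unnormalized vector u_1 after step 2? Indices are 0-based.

u_1 = (16/29, -56/29, 88/29)

Step 1: u_0 = a_0 = (3, 4, 2).
Step 2: u_1 = a_1 − (14/29)·u_0 = (16/29, -56/29, 88/29).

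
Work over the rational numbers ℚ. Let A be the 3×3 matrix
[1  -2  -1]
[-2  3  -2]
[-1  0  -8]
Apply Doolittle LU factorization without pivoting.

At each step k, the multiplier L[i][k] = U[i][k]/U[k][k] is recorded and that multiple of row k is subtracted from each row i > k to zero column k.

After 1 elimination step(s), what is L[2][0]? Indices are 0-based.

Step 1: pivot at (0,0) is 1.
  row1 ← row1 − (-2)·row0  ⇒  L[1][0]=-2, U row1=(0, -1, -4)
  row2 ← row2 − (-1)·row0  ⇒  L[2][0]=-1, U row2=(0, -2, -9)

L[2][0] = -1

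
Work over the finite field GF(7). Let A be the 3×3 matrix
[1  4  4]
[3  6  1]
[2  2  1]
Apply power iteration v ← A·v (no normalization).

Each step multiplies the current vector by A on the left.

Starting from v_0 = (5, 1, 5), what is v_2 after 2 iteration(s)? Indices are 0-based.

v_0 = (5, 1, 5).
v_1 = A·v_0 = (1, 5, 3).
v_2 = A·v_1 = (5, 1, 1).

v_2 = (5, 1, 1)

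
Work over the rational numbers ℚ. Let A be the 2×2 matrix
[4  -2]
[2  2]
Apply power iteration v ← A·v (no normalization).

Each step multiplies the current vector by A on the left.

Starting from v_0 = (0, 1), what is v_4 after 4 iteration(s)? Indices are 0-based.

v_4 = (-144, -144)

v_0 = (0, 1).
v_1 = A·v_0 = (-2, 2).
v_2 = A·v_1 = (-12, 0).
v_3 = A·v_2 = (-48, -24).
v_4 = A·v_3 = (-144, -144).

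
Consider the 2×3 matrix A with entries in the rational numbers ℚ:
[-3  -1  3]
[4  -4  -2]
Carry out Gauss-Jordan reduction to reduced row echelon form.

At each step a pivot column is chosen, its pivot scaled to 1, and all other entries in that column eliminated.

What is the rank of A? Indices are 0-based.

rank = 2

pivot(0,0)=-3: scale R0 → (1, 1/3, -1)
  clear (1,0): R1 −= (4)R0 → (0, -16/3, 2)
pivot(1,1)=-16/3: scale R1 → (0, 1, -3/8)
  clear (0,1): R0 −= (1/3)R1 → (1, 0, -7/8)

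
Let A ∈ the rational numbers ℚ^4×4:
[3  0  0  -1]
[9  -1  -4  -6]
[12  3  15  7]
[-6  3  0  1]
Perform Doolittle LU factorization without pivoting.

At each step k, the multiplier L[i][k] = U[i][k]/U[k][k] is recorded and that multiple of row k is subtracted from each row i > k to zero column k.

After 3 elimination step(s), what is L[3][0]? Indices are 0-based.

k=0: U[0][0]=3
  eliminate (1,0): mult=3, new row 1: (0, -1, -4, -3); set L[1][0]=3
  eliminate (2,0): mult=4, new row 2: (0, 3, 15, 11); set L[2][0]=4
  eliminate (3,0): mult=-2, new row 3: (0, 3, 0, -1); set L[3][0]=-2
k=1: U[1][1]=-1
  eliminate (2,1): mult=-3, new row 2: (0, 0, 3, 2); set L[2][1]=-3
  eliminate (3,1): mult=-3, new row 3: (0, 0, -12, -10); set L[3][1]=-3
k=2: U[2][2]=3
  eliminate (3,2): mult=-4, new row 3: (0, 0, 0, -2); set L[3][2]=-4

L[3][0] = -2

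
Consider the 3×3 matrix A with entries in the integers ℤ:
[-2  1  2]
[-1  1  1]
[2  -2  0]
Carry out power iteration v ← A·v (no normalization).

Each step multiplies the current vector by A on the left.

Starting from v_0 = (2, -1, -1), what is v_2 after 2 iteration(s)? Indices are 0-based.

v_0 = (2, -1, -1).
v_1 = A·v_0 = (-7, -4, 6).
v_2 = A·v_1 = (22, 9, -6).

v_2 = (22, 9, -6)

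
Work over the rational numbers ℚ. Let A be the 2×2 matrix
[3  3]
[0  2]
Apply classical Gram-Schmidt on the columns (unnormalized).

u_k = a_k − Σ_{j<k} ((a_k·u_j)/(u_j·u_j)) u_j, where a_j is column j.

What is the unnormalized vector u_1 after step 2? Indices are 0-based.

Step 1: u_0 = a_0 = (3, 0).
Step 2: u_1 = a_1 − (1)·u_0 = (0, 2).

u_1 = (0, 2)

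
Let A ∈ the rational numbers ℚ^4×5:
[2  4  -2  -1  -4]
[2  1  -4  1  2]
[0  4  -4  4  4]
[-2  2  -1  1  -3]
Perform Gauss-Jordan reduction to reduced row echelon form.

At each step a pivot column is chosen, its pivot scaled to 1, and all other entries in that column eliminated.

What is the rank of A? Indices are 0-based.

[1] R0 /= 2  ⇒  (1, 2, -1, -1/2, -2)
     R1 -= 2·R0  ⇒  (0, -3, -2, 2, 6)
     R3 -= -2·R0  ⇒  (0, 6, -3, 0, -7)
[2] R1 /= -3  ⇒  (0, 1, 2/3, -2/3, -2)
     R0 -= 2·R1  ⇒  (1, 0, -7/3, 5/6, 2)
     R2 -= 4·R1  ⇒  (0, 0, -20/3, 20/3, 12)
     R3 -= 6·R1  ⇒  (0, 0, -7, 4, 5)
[3] R2 /= -20/3  ⇒  (0, 0, 1, -1, -9/5)
     R0 -= -7/3·R2  ⇒  (1, 0, 0, -3/2, -11/5)
     R1 -= 2/3·R2  ⇒  (0, 1, 0, 0, -4/5)
     R3 -= -7·R2  ⇒  (0, 0, 0, -3, -38/5)
[4] R3 /= -3  ⇒  (0, 0, 0, 1, 38/15)
     R0 -= -3/2·R3  ⇒  (1, 0, 0, 0, 8/5)
     R2 -= -1·R3  ⇒  (0, 0, 1, 0, 11/15)

rank = 4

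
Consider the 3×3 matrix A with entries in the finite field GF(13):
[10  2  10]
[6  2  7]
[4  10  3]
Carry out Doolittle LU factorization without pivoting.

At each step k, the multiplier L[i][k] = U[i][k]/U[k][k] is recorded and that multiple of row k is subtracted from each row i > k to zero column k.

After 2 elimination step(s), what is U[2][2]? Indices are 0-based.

U[2][2] = 7

Step 1: pivot at (0,0) is 10.
  row1 ← row1 − (11)·row0  ⇒  L[1][0]=11, U row1=(0, 6, 1)
  row2 ← row2 − (3)·row0  ⇒  L[2][0]=3, U row2=(0, 4, 12)
Step 2: pivot at (1,1) is 6.
  row2 ← row2 − (5)·row1  ⇒  L[2][1]=5, U row2=(0, 0, 7)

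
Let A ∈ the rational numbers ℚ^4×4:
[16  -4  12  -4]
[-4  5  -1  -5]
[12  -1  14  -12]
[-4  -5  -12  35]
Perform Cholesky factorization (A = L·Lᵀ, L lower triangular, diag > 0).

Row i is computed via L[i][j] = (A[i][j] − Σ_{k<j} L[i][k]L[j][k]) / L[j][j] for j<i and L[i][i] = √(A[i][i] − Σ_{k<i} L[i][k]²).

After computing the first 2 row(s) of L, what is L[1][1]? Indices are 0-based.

Step 1: L[0][0] = √(16) = 4.
  L[1][0] = (-4) / L[0][0] = -1.
Step 2: L[1][1] = √(4) = 2.

L[1][1] = 2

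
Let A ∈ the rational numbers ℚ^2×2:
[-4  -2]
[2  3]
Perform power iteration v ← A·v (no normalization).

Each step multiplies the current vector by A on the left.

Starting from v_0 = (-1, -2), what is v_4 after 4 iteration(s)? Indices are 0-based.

v_4 = (-208, -8)

v_0 = (-1, -2).
v_1 = A·v_0 = (8, -8).
v_2 = A·v_1 = (-16, -8).
v_3 = A·v_2 = (80, -56).
v_4 = A·v_3 = (-208, -8).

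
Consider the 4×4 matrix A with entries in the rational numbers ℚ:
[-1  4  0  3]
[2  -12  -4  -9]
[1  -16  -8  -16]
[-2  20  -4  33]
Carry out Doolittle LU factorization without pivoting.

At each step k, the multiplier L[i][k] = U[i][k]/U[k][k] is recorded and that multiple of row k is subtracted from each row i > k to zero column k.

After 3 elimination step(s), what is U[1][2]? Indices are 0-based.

U[1][2] = -4

[col 0] pivot -1
  R1 -= -2*R0 → (0, -4, -4, -3)  (L[1][0] := -2)
  R2 -= -1*R0 → (0, -12, -8, -13)  (L[2][0] := -1)
  R3 -= 2*R0 → (0, 12, -4, 27)  (L[3][0] := 2)
[col 1] pivot -4
  R2 -= 3*R1 → (0, 0, 4, -4)  (L[2][1] := 3)
  R3 -= -3*R1 → (0, 0, -16, 18)  (L[3][1] := -3)
[col 2] pivot 4
  R3 -= -4*R2 → (0, 0, 0, 2)  (L[3][2] := -4)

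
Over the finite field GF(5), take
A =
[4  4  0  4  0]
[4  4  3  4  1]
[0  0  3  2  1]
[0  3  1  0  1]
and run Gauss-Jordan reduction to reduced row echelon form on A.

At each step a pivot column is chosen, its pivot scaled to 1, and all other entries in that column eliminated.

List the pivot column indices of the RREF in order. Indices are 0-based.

pivot columns: 0, 1, 2, 3

[1] R0 /= 4  ⇒  (1, 1, 0, 1, 0)
     R1 -= 4·R0  ⇒  (0, 0, 3, 0, 1)
[2] R1 <-> R3
[2] R1 /= 3  ⇒  (0, 1, 2, 0, 2)
     R0 -= 1·R1  ⇒  (1, 0, 3, 1, 3)
[3] R2 /= 3  ⇒  (0, 0, 1, 4, 2)
     R0 -= 3·R2  ⇒  (1, 0, 0, 4, 2)
     R1 -= 2·R2  ⇒  (0, 1, 0, 2, 3)
     R3 -= 3·R2  ⇒  (0, 0, 0, 3, 0)
[4] R3 /= 3  ⇒  (0, 0, 0, 1, 0)
     R0 -= 4·R3  ⇒  (1, 0, 0, 0, 2)
     R1 -= 2·R3  ⇒  (0, 1, 0, 0, 3)
     R2 -= 4·R3  ⇒  (0, 0, 1, 0, 2)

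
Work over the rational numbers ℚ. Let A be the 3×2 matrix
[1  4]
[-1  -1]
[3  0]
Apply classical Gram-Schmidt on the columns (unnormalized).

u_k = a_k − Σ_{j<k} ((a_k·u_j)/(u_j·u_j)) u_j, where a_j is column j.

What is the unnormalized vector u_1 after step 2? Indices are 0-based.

Step 1: u_0 = a_0 = (1, -1, 3).
Step 2: u_1 = a_1 − (5/11)·u_0 = (39/11, -6/11, -15/11).

u_1 = (39/11, -6/11, -15/11)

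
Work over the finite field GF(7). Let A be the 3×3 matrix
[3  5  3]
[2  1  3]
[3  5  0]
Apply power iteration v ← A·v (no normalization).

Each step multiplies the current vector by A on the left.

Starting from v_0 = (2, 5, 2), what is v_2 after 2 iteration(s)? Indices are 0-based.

v_0 = (2, 5, 2).
v_1 = A·v_0 = (2, 1, 3).
v_2 = A·v_1 = (6, 0, 4).

v_2 = (6, 0, 4)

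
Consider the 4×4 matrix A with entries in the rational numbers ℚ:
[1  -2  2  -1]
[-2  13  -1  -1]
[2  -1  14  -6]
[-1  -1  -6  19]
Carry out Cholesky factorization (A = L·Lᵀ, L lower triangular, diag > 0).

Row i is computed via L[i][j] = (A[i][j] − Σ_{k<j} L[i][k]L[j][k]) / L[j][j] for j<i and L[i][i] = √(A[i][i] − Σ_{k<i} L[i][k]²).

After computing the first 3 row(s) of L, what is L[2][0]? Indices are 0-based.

L[2][0] = 2

Step 1: L[0][0] = √(1) = 1.
  L[1][0] = (-2) / L[0][0] = -2.
Step 2: L[1][1] = √(9) = 3.
  L[2][0] = (2) / L[0][0] = 2.
  L[2][1] = (3) / L[1][1] = 1.
Step 3: L[2][2] = √(9) = 3.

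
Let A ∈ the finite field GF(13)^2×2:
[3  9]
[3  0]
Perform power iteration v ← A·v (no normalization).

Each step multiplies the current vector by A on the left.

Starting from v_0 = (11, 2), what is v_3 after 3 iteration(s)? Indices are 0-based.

v_0 = (11, 2).
v_1 = A·v_0 = (12, 7).
v_2 = A·v_1 = (8, 10).
v_3 = A·v_2 = (10, 11).

v_3 = (10, 11)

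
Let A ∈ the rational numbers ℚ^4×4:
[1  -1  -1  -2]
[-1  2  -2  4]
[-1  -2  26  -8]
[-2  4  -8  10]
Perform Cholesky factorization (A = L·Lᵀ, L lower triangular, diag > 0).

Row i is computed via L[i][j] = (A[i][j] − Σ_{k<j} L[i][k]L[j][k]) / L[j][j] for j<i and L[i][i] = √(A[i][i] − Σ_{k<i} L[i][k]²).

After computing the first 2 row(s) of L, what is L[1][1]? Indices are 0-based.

Step 1: L[0][0] = √(1) = 1.
  L[1][0] = (-1) / L[0][0] = -1.
Step 2: L[1][1] = √(1) = 1.

L[1][1] = 1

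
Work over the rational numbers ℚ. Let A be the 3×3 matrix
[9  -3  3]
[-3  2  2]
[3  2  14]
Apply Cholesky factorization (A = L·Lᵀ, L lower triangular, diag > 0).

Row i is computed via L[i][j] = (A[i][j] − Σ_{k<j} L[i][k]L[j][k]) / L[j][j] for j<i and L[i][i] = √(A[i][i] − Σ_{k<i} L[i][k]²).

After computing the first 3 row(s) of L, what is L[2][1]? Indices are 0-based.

L[2][1] = 3

Step 1: L[0][0] = √(9) = 3.
  L[1][0] = (-3) / L[0][0] = -1.
Step 2: L[1][1] = √(1) = 1.
  L[2][0] = (3) / L[0][0] = 1.
  L[2][1] = (3) / L[1][1] = 3.
Step 3: L[2][2] = √(4) = 2.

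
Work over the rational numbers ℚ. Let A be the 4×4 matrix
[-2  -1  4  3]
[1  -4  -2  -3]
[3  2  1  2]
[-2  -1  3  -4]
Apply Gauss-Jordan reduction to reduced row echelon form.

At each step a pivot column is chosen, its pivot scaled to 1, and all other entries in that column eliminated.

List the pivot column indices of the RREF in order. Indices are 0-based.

pivot columns: 0, 1, 2, 3

[1] R0 /= -2  ⇒  (1, 1/2, -2, -3/2)
     R1 -= 1·R0  ⇒  (0, -9/2, 0, -3/2)
     R2 -= 3·R0  ⇒  (0, 1/2, 7, 13/2)
     R3 -= -2·R0  ⇒  (0, 0, -1, -7)
[2] R1 /= -9/2  ⇒  (0, 1, 0, 1/3)
     R0 -= 1/2·R1  ⇒  (1, 0, -2, -5/3)
     R2 -= 1/2·R1  ⇒  (0, 0, 7, 19/3)
[3] R2 /= 7  ⇒  (0, 0, 1, 19/21)
     R0 -= -2·R2  ⇒  (1, 0, 0, 1/7)
     R3 -= -1·R2  ⇒  (0, 0, 0, -128/21)
[4] R3 /= -128/21  ⇒  (0, 0, 0, 1)
     R0 -= 1/7·R3  ⇒  (1, 0, 0, 0)
     R1 -= 1/3·R3  ⇒  (0, 1, 0, 0)
     R2 -= 19/21·R3  ⇒  (0, 0, 1, 0)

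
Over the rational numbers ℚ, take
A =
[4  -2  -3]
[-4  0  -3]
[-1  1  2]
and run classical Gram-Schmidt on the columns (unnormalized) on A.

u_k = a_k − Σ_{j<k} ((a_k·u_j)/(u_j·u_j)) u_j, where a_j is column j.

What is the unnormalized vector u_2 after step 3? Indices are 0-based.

Step 1: u_0 = a_0 = (4, -4, -1).
Step 2: u_1 = a_1 − (-3/11)·u_0 = (-10/11, -12/11, 8/11).
Step 3: u_2 = a_2 − (-2/33)·u_0 − (41/14)·u_1 = (-2/21, -1/21, -4/21).

u_2 = (-2/21, -1/21, -4/21)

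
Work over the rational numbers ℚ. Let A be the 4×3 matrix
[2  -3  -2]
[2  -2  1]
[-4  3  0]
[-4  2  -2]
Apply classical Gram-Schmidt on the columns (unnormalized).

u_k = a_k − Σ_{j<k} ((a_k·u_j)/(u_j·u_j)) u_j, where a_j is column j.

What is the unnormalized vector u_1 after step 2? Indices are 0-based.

u_1 = (-3/2, -1/2, 0, -1)

Step 1: u_0 = a_0 = (2, 2, -4, -4).
Step 2: u_1 = a_1 − (-3/4)·u_0 = (-3/2, -1/2, 0, -1).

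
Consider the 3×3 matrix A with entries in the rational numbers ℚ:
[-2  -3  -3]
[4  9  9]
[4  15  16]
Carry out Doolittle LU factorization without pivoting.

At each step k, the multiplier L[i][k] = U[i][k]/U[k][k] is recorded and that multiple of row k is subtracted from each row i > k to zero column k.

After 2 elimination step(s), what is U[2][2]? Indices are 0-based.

U[2][2] = 1

Step 1: pivot at (0,0) is -2.
  row1 ← row1 − (-2)·row0  ⇒  L[1][0]=-2, U row1=(0, 3, 3)
  row2 ← row2 − (-2)·row0  ⇒  L[2][0]=-2, U row2=(0, 9, 10)
Step 2: pivot at (1,1) is 3.
  row2 ← row2 − (3)·row1  ⇒  L[2][1]=3, U row2=(0, 0, 1)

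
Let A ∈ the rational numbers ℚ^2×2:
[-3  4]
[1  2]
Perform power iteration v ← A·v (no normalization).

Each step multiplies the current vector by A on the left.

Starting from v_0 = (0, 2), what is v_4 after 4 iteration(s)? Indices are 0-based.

v_0 = (0, 2).
v_1 = A·v_0 = (8, 4).
v_2 = A·v_1 = (-8, 16).
v_3 = A·v_2 = (88, 24).
v_4 = A·v_3 = (-168, 136).

v_4 = (-168, 136)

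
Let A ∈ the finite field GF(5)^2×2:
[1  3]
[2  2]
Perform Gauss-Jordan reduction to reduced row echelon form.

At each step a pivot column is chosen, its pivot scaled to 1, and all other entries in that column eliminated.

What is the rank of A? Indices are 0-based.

step 1: normalize row 0 (÷1) = (1, 3)
  row 1: subtract 2×row0 = (0, 1)
step 2: normalize row 1 (÷1) = (0, 1)
  row 0: subtract 3×row1 = (1, 0)

rank = 2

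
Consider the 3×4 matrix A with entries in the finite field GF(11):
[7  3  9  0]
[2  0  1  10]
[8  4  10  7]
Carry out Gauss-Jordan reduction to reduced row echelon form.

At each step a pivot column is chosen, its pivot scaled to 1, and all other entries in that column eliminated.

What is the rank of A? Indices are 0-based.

rank = 3

pivot(0,0)=7: scale R0 → (1, 2, 6, 0)
  clear (1,0): R1 −= (2)R0 → (0, 7, 0, 10)
  clear (2,0): R2 −= (8)R0 → (0, 10, 6, 7)
pivot(1,1)=7: scale R1 → (0, 1, 0, 3)
  clear (0,1): R0 −= (2)R1 → (1, 0, 6, 5)
  clear (2,1): R2 −= (10)R1 → (0, 0, 6, 10)
pivot(2,2)=6: scale R2 → (0, 0, 1, 9)
  clear (0,2): R0 −= (6)R2 → (1, 0, 0, 6)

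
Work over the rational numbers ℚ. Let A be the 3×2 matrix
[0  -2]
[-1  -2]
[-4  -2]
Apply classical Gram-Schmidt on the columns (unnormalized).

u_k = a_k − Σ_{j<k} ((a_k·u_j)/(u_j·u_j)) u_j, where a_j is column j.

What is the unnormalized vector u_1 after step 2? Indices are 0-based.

Step 1: u_0 = a_0 = (0, -1, -4).
Step 2: u_1 = a_1 − (10/17)·u_0 = (-2, -24/17, 6/17).

u_1 = (-2, -24/17, 6/17)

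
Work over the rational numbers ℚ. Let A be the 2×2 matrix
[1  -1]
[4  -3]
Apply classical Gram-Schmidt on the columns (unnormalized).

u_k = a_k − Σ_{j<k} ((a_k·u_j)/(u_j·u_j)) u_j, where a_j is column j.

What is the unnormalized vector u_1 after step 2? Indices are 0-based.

u_1 = (-4/17, 1/17)

Step 1: u_0 = a_0 = (1, 4).
Step 2: u_1 = a_1 − (-13/17)·u_0 = (-4/17, 1/17).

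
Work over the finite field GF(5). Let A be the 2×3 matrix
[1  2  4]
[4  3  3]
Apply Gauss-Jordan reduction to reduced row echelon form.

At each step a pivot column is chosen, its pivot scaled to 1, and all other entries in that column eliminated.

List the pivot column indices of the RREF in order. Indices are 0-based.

[1] R0 /= 1  ⇒  (1, 2, 4)
     R1 -= 4·R0  ⇒  (0, 0, 2)
column 1 empty below row 1
[2] R1 /= 2  ⇒  (0, 0, 1)
     R0 -= 4·R1  ⇒  (1, 2, 0)

pivot columns: 0, 2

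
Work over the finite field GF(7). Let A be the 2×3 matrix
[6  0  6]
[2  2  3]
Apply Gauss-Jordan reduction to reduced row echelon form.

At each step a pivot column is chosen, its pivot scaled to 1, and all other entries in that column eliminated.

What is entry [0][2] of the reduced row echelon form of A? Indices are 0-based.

M[0][2] = 1

pivot(0,0)=6: scale R0 → (1, 0, 1)
  clear (1,0): R1 −= (2)R0 → (0, 2, 1)
pivot(1,1)=2: scale R1 → (0, 1, 4)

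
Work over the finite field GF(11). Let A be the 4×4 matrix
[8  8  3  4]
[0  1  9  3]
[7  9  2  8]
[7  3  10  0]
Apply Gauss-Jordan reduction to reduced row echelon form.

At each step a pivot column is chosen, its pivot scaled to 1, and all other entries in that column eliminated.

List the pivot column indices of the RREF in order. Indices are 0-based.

step 1: normalize row 0 (÷8) = (1, 1, 10, 6)
  row 2: subtract 7×row0 = (0, 2, 9, 10)
  row 3: subtract 7×row0 = (0, 7, 6, 2)
step 2: normalize row 1 (÷1) = (0, 1, 9, 3)
  row 0: subtract 1×row1 = (1, 0, 1, 3)
  row 2: subtract 2×row1 = (0, 0, 2, 4)
  row 3: subtract 7×row1 = (0, 0, 9, 3)
step 3: normalize row 2 (÷2) = (0, 0, 1, 2)
  row 0: subtract 1×row2 = (1, 0, 0, 1)
  row 1: subtract 9×row2 = (0, 1, 0, 7)
  row 3: subtract 9×row2 = (0, 0, 0, 7)
step 4: normalize row 3 (÷7) = (0, 0, 0, 1)
  row 0: subtract 1×row3 = (1, 0, 0, 0)
  row 1: subtract 7×row3 = (0, 1, 0, 0)
  row 2: subtract 2×row3 = (0, 0, 1, 0)

pivot columns: 0, 1, 2, 3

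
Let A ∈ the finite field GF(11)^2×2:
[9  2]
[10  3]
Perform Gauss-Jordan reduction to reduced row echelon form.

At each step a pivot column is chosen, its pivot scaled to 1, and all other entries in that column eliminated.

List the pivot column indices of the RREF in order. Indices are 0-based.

pivot(0,0)=9: scale R0 → (1, 10)
  clear (1,0): R1 −= (10)R0 → (0, 2)
pivot(1,1)=2: scale R1 → (0, 1)
  clear (0,1): R0 −= (10)R1 → (1, 0)

pivot columns: 0, 1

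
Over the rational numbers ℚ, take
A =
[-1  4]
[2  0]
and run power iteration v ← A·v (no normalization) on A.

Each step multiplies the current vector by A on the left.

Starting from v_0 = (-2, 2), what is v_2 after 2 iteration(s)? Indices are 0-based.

v_0 = (-2, 2).
v_1 = A·v_0 = (10, -4).
v_2 = A·v_1 = (-26, 20).

v_2 = (-26, 20)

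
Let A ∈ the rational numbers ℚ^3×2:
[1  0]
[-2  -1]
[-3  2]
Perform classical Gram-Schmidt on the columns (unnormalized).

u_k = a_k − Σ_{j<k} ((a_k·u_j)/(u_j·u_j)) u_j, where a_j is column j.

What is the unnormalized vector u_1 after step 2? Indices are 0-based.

u_1 = (2/7, -11/7, 8/7)

Step 1: u_0 = a_0 = (1, -2, -3).
Step 2: u_1 = a_1 − (-2/7)·u_0 = (2/7, -11/7, 8/7).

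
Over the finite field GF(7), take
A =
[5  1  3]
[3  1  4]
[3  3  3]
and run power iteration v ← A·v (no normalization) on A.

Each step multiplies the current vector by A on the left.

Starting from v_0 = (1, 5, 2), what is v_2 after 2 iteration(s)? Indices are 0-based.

v_2 = (0, 6, 0)

v_0 = (1, 5, 2).
v_1 = A·v_0 = (2, 2, 3).
v_2 = A·v_1 = (0, 6, 0).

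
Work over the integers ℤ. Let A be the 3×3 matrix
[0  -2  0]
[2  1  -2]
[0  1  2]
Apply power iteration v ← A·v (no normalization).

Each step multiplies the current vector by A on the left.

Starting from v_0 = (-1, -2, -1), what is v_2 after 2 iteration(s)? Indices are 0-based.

v_0 = (-1, -2, -1).
v_1 = A·v_0 = (4, -2, -4).
v_2 = A·v_1 = (4, 14, -10).

v_2 = (4, 14, -10)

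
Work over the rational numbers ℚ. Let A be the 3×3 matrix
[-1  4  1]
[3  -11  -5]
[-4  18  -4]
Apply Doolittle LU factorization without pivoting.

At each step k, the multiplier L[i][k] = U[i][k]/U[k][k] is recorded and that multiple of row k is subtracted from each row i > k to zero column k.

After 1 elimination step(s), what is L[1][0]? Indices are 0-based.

L[1][0] = -3

[col 0] pivot -1
  R1 -= -3*R0 → (0, 1, -2)  (L[1][0] := -3)
  R2 -= 4*R0 → (0, 2, -8)  (L[2][0] := 4)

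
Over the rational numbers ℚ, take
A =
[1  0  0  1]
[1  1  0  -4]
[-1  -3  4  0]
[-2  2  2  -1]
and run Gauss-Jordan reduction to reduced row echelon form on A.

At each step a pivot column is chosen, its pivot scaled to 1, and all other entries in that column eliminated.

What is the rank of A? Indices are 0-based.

rank = 4

step 1: normalize row 0 (÷1) = (1, 0, 0, 1)
  row 1: subtract 1×row0 = (0, 1, 0, -5)
  row 2: subtract -1×row0 = (0, -3, 4, 1)
  row 3: subtract -2×row0 = (0, 2, 2, 1)
step 2: normalize row 1 (÷1) = (0, 1, 0, -5)
  row 2: subtract -3×row1 = (0, 0, 4, -14)
  row 3: subtract 2×row1 = (0, 0, 2, 11)
step 3: normalize row 2 (÷4) = (0, 0, 1, -7/2)
  row 3: subtract 2×row2 = (0, 0, 0, 18)
step 4: normalize row 3 (÷18) = (0, 0, 0, 1)
  row 0: subtract 1×row3 = (1, 0, 0, 0)
  row 1: subtract -5×row3 = (0, 1, 0, 0)
  row 2: subtract -7/2×row3 = (0, 0, 1, 0)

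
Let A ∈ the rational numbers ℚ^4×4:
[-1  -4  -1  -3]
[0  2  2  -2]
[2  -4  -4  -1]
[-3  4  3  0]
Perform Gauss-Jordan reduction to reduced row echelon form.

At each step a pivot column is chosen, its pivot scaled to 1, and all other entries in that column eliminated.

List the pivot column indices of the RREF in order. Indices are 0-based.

[1] R0 /= -1  ⇒  (1, 4, 1, 3)
     R2 -= 2·R0  ⇒  (0, -12, -6, -7)
     R3 -= -3·R0  ⇒  (0, 16, 6, 9)
[2] R1 /= 2  ⇒  (0, 1, 1, -1)
     R0 -= 4·R1  ⇒  (1, 0, -3, 7)
     R2 -= -12·R1  ⇒  (0, 0, 6, -19)
     R3 -= 16·R1  ⇒  (0, 0, -10, 25)
[3] R2 /= 6  ⇒  (0, 0, 1, -19/6)
     R0 -= -3·R2  ⇒  (1, 0, 0, -5/2)
     R1 -= 1·R2  ⇒  (0, 1, 0, 13/6)
     R3 -= -10·R2  ⇒  (0, 0, 0, -20/3)
[4] R3 /= -20/3  ⇒  (0, 0, 0, 1)
     R0 -= -5/2·R3  ⇒  (1, 0, 0, 0)
     R1 -= 13/6·R3  ⇒  (0, 1, 0, 0)
     R2 -= -19/6·R3  ⇒  (0, 0, 1, 0)

pivot columns: 0, 1, 2, 3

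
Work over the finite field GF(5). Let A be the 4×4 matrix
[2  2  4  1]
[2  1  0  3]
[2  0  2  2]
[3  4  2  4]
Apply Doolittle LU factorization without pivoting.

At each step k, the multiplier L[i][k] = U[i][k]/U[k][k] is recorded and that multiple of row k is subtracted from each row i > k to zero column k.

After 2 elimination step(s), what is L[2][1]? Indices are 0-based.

L[2][1] = 2

[col 0] pivot 2
  R1 -= 1*R0 → (0, 4, 1, 2)  (L[1][0] := 1)
  R2 -= 1*R0 → (0, 3, 3, 1)  (L[2][0] := 1)
  R3 -= 4*R0 → (0, 1, 1, 0)  (L[3][0] := 4)
[col 1] pivot 4
  R2 -= 2*R1 → (0, 0, 1, 2)  (L[2][1] := 2)
  R3 -= 4*R1 → (0, 0, 2, 2)  (L[3][1] := 4)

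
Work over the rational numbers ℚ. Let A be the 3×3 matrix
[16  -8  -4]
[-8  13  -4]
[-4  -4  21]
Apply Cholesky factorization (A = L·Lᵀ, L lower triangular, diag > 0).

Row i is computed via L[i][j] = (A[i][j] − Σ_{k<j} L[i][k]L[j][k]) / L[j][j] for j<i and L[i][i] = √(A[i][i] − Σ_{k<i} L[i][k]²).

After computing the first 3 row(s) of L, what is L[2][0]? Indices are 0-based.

L[2][0] = -1

Step 1: L[0][0] = √(16) = 4.
  L[1][0] = (-8) / L[0][0] = -2.
Step 2: L[1][1] = √(9) = 3.
  L[2][0] = (-4) / L[0][0] = -1.
  L[2][1] = (-6) / L[1][1] = -2.
Step 3: L[2][2] = √(16) = 4.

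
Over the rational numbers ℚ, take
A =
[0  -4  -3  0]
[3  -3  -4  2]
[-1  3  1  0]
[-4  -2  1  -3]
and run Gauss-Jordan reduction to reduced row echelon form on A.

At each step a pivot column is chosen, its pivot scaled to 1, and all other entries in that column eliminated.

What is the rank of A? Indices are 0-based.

rank = 4

step 1: exchange rows 0,1
step 1: normalize row 0 (÷3) = (1, -1, -4/3, 2/3)
  row 2: subtract -1×row0 = (0, 2, -1/3, 2/3)
  row 3: subtract -4×row0 = (0, -6, -13/3, -1/3)
step 2: normalize row 1 (÷-4) = (0, 1, 3/4, 0)
  row 0: subtract -1×row1 = (1, 0, -7/12, 2/3)
  row 2: subtract 2×row1 = (0, 0, -11/6, 2/3)
  row 3: subtract -6×row1 = (0, 0, 1/6, -1/3)
step 3: normalize row 2 (÷-11/6) = (0, 0, 1, -4/11)
  row 0: subtract -7/12×row2 = (1, 0, 0, 5/11)
  row 1: subtract 3/4×row2 = (0, 1, 0, 3/11)
  row 3: subtract 1/6×row2 = (0, 0, 0, -3/11)
step 4: normalize row 3 (÷-3/11) = (0, 0, 0, 1)
  row 0: subtract 5/11×row3 = (1, 0, 0, 0)
  row 1: subtract 3/11×row3 = (0, 1, 0, 0)
  row 2: subtract -4/11×row3 = (0, 0, 1, 0)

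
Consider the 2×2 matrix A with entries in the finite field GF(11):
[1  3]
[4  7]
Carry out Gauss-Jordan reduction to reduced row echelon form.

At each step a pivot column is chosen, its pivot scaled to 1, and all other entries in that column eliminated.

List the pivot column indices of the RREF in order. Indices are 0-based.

step 1: normalize row 0 (÷1) = (1, 3)
  row 1: subtract 4×row0 = (0, 6)
step 2: normalize row 1 (÷6) = (0, 1)
  row 0: subtract 3×row1 = (1, 0)

pivot columns: 0, 1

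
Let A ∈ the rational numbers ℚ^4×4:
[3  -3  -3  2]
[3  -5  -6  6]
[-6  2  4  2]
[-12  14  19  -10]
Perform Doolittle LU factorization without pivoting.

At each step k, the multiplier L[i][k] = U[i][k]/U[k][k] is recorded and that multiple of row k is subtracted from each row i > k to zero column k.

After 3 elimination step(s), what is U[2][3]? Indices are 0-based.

U[2][3] = -2

k=0: U[0][0]=3
  eliminate (1,0): mult=1, new row 1: (0, -2, -3, 4); set L[1][0]=1
  eliminate (2,0): mult=-2, new row 2: (0, -4, -2, 6); set L[2][0]=-2
  eliminate (3,0): mult=-4, new row 3: (0, 2, 7, -2); set L[3][0]=-4
k=1: U[1][1]=-2
  eliminate (2,1): mult=2, new row 2: (0, 0, 4, -2); set L[2][1]=2
  eliminate (3,1): mult=-1, new row 3: (0, 0, 4, 2); set L[3][1]=-1
k=2: U[2][2]=4
  eliminate (3,2): mult=1, new row 3: (0, 0, 0, 4); set L[3][2]=1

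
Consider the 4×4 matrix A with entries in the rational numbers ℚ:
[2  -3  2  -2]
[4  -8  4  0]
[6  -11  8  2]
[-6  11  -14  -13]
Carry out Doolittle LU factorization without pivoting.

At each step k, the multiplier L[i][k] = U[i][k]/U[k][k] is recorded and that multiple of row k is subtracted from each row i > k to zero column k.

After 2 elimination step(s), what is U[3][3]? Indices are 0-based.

U[3][3] = -15

k=0: U[0][0]=2
  eliminate (1,0): mult=2, new row 1: (0, -2, 0, 4); set L[1][0]=2
  eliminate (2,0): mult=3, new row 2: (0, -2, 2, 8); set L[2][0]=3
  eliminate (3,0): mult=-3, new row 3: (0, 2, -8, -19); set L[3][0]=-3
k=1: U[1][1]=-2
  eliminate (2,1): mult=1, new row 2: (0, 0, 2, 4); set L[2][1]=1
  eliminate (3,1): mult=-1, new row 3: (0, 0, -8, -15); set L[3][1]=-1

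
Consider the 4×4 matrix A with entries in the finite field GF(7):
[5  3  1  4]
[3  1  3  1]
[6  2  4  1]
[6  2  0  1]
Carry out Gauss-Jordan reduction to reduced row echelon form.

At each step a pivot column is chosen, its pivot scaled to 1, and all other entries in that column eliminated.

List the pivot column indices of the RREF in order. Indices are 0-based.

step 1: normalize row 0 (÷5) = (1, 2, 3, 5)
  row 1: subtract 3×row0 = (0, 2, 1, 0)
  row 2: subtract 6×row0 = (0, 4, 0, 6)
  row 3: subtract 6×row0 = (0, 4, 3, 6)
step 2: normalize row 1 (÷2) = (0, 1, 4, 0)
  row 0: subtract 2×row1 = (1, 0, 2, 5)
  row 2: subtract 4×row1 = (0, 0, 5, 6)
  row 3: subtract 4×row1 = (0, 0, 1, 6)
step 3: normalize row 2 (÷5) = (0, 0, 1, 4)
  row 0: subtract 2×row2 = (1, 0, 0, 4)
  row 1: subtract 4×row2 = (0, 1, 0, 5)
  row 3: subtract 1×row2 = (0, 0, 0, 2)
step 4: normalize row 3 (÷2) = (0, 0, 0, 1)
  row 0: subtract 4×row3 = (1, 0, 0, 0)
  row 1: subtract 5×row3 = (0, 1, 0, 0)
  row 2: subtract 4×row3 = (0, 0, 1, 0)

pivot columns: 0, 1, 2, 3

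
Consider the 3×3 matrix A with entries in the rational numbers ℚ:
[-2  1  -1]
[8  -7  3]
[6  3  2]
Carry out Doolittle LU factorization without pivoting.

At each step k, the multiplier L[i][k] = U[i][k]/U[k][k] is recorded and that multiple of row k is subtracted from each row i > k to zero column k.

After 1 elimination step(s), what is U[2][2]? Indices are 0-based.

[col 0] pivot -2
  R1 -= -4*R0 → (0, -3, -1)  (L[1][0] := -4)
  R2 -= -3*R0 → (0, 6, -1)  (L[2][0] := -3)

U[2][2] = -1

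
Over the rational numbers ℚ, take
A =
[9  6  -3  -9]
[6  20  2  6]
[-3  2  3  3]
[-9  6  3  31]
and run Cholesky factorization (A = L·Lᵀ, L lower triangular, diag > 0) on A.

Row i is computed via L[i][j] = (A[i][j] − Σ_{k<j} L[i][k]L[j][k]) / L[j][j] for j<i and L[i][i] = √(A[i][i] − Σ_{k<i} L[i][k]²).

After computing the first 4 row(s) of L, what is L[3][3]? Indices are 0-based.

Step 1: L[0][0] = √(9) = 3.
  L[1][0] = (6) / L[0][0] = 2.
Step 2: L[1][1] = √(16) = 4.
  L[2][0] = (-3) / L[0][0] = -1.
  L[2][1] = (4) / L[1][1] = 1.
Step 3: L[2][2] = √(1) = 1.
  L[3][0] = (-9) / L[0][0] = -3.
  L[3][1] = (12) / L[1][1] = 3.
  L[3][2] = (-3) / L[2][2] = -3.
Step 4: L[3][3] = √(4) = 2.

L[3][3] = 2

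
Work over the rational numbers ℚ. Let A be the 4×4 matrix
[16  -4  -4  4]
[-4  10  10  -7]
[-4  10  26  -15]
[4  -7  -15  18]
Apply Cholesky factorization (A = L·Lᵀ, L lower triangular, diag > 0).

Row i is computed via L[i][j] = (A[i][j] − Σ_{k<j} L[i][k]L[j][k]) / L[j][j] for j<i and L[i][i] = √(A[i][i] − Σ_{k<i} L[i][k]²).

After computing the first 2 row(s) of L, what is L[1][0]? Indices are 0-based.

L[1][0] = -1

Step 1: L[0][0] = √(16) = 4.
  L[1][0] = (-4) / L[0][0] = -1.
Step 2: L[1][1] = √(9) = 3.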